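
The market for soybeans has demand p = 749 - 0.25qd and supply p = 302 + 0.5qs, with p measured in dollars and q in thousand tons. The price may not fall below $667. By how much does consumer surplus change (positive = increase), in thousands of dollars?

Rearranging demand gives qd = 2996 - 4p; rearranging supply gives qs = 2p - 604. Setting quantity demanded equal to quantity supplied, 2996 - 4p = 2p - 604, gives p* = 600 and q* = 596.
Because the floor (667) lies above the market-clearing price, it is binding.
At p = 667: qd = 2996 - 4·667 = 328 and qs = 2·667 - 604 = 730.
Consumer surplus without the control is ½ · (749 - 600) · 596 = 44402.
With the floor, consumers buy 328 units at 667, so CS = ½ · (749 - 667) · 328 = 13448.
Change in consumer surplus = 13448 - 44402 = -30954.

-30954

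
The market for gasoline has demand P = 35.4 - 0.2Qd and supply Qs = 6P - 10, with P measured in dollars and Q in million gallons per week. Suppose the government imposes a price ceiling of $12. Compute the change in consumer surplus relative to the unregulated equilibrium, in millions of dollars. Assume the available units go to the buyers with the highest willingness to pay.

Rearranging demand gives Qd = 177 - 5P. Without the control the market clears where 177 - 5P = 6P - 10, i.e. P* = 17 and Q* = 92.
Since 12 < 17, the ceiling is binding.
At P = 12: Qd = 177 - 5·12 = 117 and Qs = 6·12 - 10 = 62.
Consumer surplus without the control is ½ · (35.4 - 17) · 92 = 846.4.
With the ceiling, 62 units are sold at 12 (assume they go to the highest-value buyers). The demand price at Q = 62 is 23, so CS = ½ · [(35.4 - 12) + (23 - 12)] · 62 = 1066.4.
Change in consumer surplus = 1066.4 - 846.4 = 220.

220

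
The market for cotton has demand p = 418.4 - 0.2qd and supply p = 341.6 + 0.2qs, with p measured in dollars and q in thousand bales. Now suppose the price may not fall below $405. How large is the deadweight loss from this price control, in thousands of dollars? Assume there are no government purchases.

3125

Rearranging demand gives qd = 2092 - 5p; rearranging supply gives qs = 5p - 1708. In a free market, 2092 - 5p = 5p - 1708 gives the equilibrium p* = 380, q* = 192.
Because the floor (405) lies above the market-clearing price, it is binding.
At p = 405: qd = 2092 - 5·405 = 67 and qs = 5·405 - 1708 = 317.
Quantity traded falls to 67. At q = 67 the demand price is (2092 - 67)/5 = 405 and the supply price is (1708 + 67)/5 = 355.
Deadweight loss = ½ · (405 - 355) · (192 - 67) = ½ · 50 · 125 = 3125.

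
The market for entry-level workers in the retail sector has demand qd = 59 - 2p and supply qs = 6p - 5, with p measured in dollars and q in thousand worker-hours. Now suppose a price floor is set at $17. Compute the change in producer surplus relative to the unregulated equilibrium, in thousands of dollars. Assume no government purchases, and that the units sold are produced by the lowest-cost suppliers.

198

In a free market, 59 - 2p = 6p - 5 gives the equilibrium p* = 8, q* = 43.
Since 17 > 8, the floor is binding.
At p = 17: qd = 59 - 2·17 = 25 and qs = 6·17 - 5 = 97.
Producer surplus without the control is ½ · (8 - 5/6) · 43 = 1849/12.
With the floor, 25 units are sold at 17. The supply price at q = 25 is 5, so PS = ½ · [(17 - 5/6) + (17 - 5)] · 25 = 4225/12.
Change in producer surplus = 4225/12 - 1849/12 = 198.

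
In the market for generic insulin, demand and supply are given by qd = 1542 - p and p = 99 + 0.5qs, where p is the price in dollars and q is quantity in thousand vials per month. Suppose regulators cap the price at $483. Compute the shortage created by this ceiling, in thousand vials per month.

291

Rearranging supply gives qs = 2p - 198. Equilibrium: 1542 - p = 2p - 198, so 1740 = 3p and p* = 580, q* = 962.
Since 483 < 580, the ceiling is binding.
At p = 483: qd = 1542 - 483 = 1059 and qs = 2·483 - 198 = 768.
Shortage = qd - qs = 1059 - 768 = 291.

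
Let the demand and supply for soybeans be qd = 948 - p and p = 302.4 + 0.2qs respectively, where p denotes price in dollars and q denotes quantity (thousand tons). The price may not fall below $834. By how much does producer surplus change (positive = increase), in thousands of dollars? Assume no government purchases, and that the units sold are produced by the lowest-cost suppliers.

Rearranging supply gives qs = 5p - 1512. Without the control the market clears where 948 - p = 5p - 1512, i.e. p* = 410 and q* = 538.
The floor of 834 is above the equilibrium price 410, so it binds.
At p = 834: qd = 948 - 834 = 114 and qs = 5·834 - 1512 = 2658.
Producer surplus without the control is ½ · (410 - 302.4) · 538 = 28944.4.
With the floor, 114 units are sold at 834. The supply price at q = 114 is 325.2, so PS = ½ · [(834 - 302.4) + (834 - 325.2)] · 114 = 59302.8.
Change in producer surplus = 59302.8 - 28944.4 = 30358.4.

30358.4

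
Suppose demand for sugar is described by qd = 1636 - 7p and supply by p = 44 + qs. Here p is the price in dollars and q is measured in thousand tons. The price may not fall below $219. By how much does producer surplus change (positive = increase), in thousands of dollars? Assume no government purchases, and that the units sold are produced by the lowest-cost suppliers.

-1057.5

Rearranging supply gives qs = p - 44. Equilibrium: 1636 - 7p = p - 44, so 1680 = 8p and p* = 210, q* = 166.
Since 219 > 210, the floor is binding.
At p = 219: qd = 1636 - 7·219 = 103 and qs = 219 - 44 = 175.
Producer surplus without the control is ½ · (210 - 44) · 166 = 13778.
With the floor, 103 units are sold at 219. The supply price at q = 103 is 147, so PS = ½ · [(219 - 44) + (219 - 147)] · 103 = 12720.5.
Change in producer surplus = 12720.5 - 13778 = -1057.5.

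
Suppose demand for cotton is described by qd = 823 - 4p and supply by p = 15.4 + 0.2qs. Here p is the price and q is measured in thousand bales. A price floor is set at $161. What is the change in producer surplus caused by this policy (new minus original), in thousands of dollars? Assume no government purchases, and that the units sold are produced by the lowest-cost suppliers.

4965.4

Rearranging supply gives qs = 5p - 77. Without the control the market clears where 823 - 4p = 5p - 77, i.e. p* = 100 and q* = 423.
Because the floor (161) lies above the market-clearing price, it is binding.
At p = 161: qd = 823 - 4·161 = 179 and qs = 5·161 - 77 = 728.
Producer surplus without the control is ½ · (100 - 15.4) · 423 = 17892.9.
With the floor, 179 units are sold at 161. The supply price at q = 179 is 51.2, so PS = ½ · [(161 - 15.4) + (161 - 51.2)] · 179 = 22858.3.
Change in producer surplus = 22858.3 - 17892.9 = 4965.4.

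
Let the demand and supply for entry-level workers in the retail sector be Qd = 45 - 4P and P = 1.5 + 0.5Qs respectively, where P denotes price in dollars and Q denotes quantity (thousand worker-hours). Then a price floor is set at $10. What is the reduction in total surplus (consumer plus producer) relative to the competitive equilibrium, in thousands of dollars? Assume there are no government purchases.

Rearranging supply gives Qs = 2P - 3. In a free market, 45 - 4P = 2P - 3 gives the equilibrium P* = 8, Q* = 13.
Because the floor (10) lies above the market-clearing price, it is binding.
At P = 10: Qd = 45 - 4·10 = 5 and Qs = 2·10 - 3 = 17.
Quantity traded falls to 5. At Q = 5 the demand price is (45 - 5)/4 = 10 and the supply price is (3 + 5)/2 = 4.
Deadweight loss = ½ · (10 - 4) · (13 - 5) = ½ · 6 · 8 = 24.

24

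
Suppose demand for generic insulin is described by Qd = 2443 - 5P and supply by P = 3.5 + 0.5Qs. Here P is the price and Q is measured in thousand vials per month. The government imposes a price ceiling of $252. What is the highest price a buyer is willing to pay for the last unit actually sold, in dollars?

389.2

Rearranging supply gives Qs = 2P - 7. In a free market, 2443 - 5P = 2P - 7 gives the equilibrium P* = 350, Q* = 693.
Since 252 < 350, the ceiling is binding.
At P = 252: Qd = 2443 - 5·252 = 1183 and Qs = 2·252 - 7 = 497.
Only 497 units reach the market. On the demand curve, the marginal buyer's willingness to pay at Q = 497 is (2443 - 497)/5 = 389.2.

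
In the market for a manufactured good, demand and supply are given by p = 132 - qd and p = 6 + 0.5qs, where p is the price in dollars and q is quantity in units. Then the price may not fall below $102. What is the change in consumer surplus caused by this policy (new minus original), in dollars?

Rearranging demand gives qd = 132 - p; rearranging supply gives qs = 2p - 12. Setting quantity demanded equal to quantity supplied, 132 - p = 2p - 12, gives p* = 48 and q* = 84.
Because the floor (102) lies above the market-clearing price, it is binding.
At p = 102: qd = 132 - 102 = 30 and qs = 2·102 - 12 = 192.
Consumer surplus without the control is ½ · (132 - 48) · 84 = 3528.
With the floor, consumers buy 30 units at 102, so CS = ½ · (132 - 102) · 30 = 450.
Change in consumer surplus = 450 - 3528 = -3078.

-3078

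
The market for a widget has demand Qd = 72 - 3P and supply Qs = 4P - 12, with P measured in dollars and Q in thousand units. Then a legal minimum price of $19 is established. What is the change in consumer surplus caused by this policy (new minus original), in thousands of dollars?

-178.5

Without the control the market clears where 72 - 3P = 4P - 12, i.e. P* = 12 and Q* = 36.
Since 19 > 12, the floor is binding.
At P = 19: Qd = 72 - 3·19 = 15 and Qs = 4·19 - 12 = 64.
Consumer surplus without the control is ½ · (24 - 12) · 36 = 216.
With the floor, consumers buy 15 units at 19, so CS = ½ · (24 - 19) · 15 = 37.5.
Change in consumer surplus = 37.5 - 216 = -178.5.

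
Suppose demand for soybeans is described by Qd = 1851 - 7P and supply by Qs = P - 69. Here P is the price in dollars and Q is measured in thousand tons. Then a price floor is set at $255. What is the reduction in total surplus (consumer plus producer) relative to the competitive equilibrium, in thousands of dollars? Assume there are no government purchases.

Setting quantity demanded equal to quantity supplied, 1851 - 7P = P - 69, gives P* = 240 and Q* = 171.
Because the floor (255) lies above the market-clearing price, it is binding.
At P = 255: Qd = 1851 - 7·255 = 66 and Qs = 255 - 69 = 186.
Quantity traded falls to 66. At Q = 66 the demand price is (1851 - 66)/7 = 255 and the supply price is 69 + 66 = 135.
Deadweight loss = ½ · (255 - 135) · (171 - 66) = ½ · 120 · 105 = 6300.

6300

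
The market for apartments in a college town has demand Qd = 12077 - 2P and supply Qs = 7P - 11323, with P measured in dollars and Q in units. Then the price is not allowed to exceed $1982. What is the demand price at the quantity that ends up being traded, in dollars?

Setting quantity demanded equal to quantity supplied, 12077 - 2P = 7P - 11323, gives P* = 2600 and Q* = 6877.
Since 1982 < 2600, the ceiling is binding.
At P = 1982: Qd = 12077 - 2·1982 = 8113 and Qs = 7·1982 - 11323 = 2551.
Only 2551 units reach the market. On the demand curve, the marginal buyer's willingness to pay at Q = 2551 is (12077 - 2551)/2 = 4763.

4763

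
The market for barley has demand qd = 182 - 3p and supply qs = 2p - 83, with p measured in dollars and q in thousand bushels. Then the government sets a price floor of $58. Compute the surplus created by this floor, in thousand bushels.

25

Setting quantity demanded equal to quantity supplied, 182 - 3p = 2p - 83, gives p* = 53 and q* = 23.
Because the floor (58) lies above the market-clearing price, it is binding.
At p = 58: qd = 182 - 3·58 = 8 and qs = 2·58 - 83 = 33.
Surplus = qs - qd = 33 - 8 = 25.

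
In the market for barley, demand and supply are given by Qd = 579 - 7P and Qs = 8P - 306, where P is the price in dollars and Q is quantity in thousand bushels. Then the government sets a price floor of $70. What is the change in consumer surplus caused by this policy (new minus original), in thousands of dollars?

-1402.5

Without the control the market clears where 579 - 7P = 8P - 306, i.e. P* = 59 and Q* = 166.
Because the floor (70) lies above the market-clearing price, it is binding.
At P = 70: Qd = 579 - 7·70 = 89 and Qs = 8·70 - 306 = 254.
Consumer surplus without the control is ½ · (579/7 - 59) · 166 = 13778/7.
With the floor, consumers buy 89 units at 70, so CS = ½ · (579/7 - 70) · 89 = 7921/14.
Change in consumer surplus = 7921/14 - 13778/7 = -1402.5.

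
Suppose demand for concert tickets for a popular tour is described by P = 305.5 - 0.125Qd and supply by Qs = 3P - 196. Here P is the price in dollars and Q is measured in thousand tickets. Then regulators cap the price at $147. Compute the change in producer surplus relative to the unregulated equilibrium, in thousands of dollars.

Rearranging demand gives Qd = 2444 - 8P. Setting quantity demanded equal to quantity supplied, 2444 - 8P = 3P - 196, gives P* = 240 and Q* = 524.
The ceiling of 147 is below the equilibrium price 240, so it binds.
At P = 147: Qd = 2444 - 8·147 = 1268 and Qs = 3·147 - 196 = 245.
Producer surplus without the control is ½ · (240 - 196/3) · 524 = 137288/3.
With the ceiling, producers sell 245 units at 147, so PS = ½ · (147 - 196/3) · 245 = 60025/6.
Change in producer surplus = 60025/6 - 137288/3 = -35758.5.

-35758.5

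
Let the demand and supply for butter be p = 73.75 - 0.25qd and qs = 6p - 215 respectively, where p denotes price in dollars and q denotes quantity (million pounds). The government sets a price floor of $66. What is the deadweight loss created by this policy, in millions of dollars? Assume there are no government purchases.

Rearranging demand gives qd = 295 - 4p. Equilibrium: 295 - 4p = 6p - 215, so 510 = 10p and p* = 51, q* = 91.
Since 66 > 51, the floor is binding.
At p = 66: qd = 295 - 4·66 = 31 and qs = 6·66 - 215 = 181.
Quantity traded falls to 31. At q = 31 the demand price is (295 - 31)/4 = 66 and the supply price is (215 + 31)/6 = 41.
Deadweight loss = ½ · (66 - 41) · (91 - 31) = ½ · 25 · 60 = 750.

750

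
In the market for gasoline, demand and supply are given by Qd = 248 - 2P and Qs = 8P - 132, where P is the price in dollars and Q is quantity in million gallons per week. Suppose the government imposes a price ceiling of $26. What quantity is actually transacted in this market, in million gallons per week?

76

Without the control the market clears where 248 - 2P = 8P - 132, i.e. P* = 38 and Q* = 172.
The ceiling of 26 is below the equilibrium price 38, so it binds.
At P = 26: Qd = 248 - 2·26 = 196 and Qs = 8·26 - 132 = 76.
The quantity actually transacted is the short side, supply: 76.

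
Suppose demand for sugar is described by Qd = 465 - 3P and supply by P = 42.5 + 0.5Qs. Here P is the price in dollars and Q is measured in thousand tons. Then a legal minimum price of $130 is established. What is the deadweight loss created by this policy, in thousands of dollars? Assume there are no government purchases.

Rearranging supply gives Qs = 2P - 85. Without the control the market clears where 465 - 3P = 2P - 85, i.e. P* = 110 and Q* = 135.
Since 130 > 110, the floor is binding.
At P = 130: Qd = 465 - 3·130 = 75 and Qs = 2·130 - 85 = 175.
Quantity traded falls to 75. At Q = 75 the demand price is (465 - 75)/3 = 130 and the supply price is (85 + 75)/2 = 80.
Deadweight loss = ½ · (130 - 80) · (135 - 75) = ½ · 50 · 60 = 1500.

1500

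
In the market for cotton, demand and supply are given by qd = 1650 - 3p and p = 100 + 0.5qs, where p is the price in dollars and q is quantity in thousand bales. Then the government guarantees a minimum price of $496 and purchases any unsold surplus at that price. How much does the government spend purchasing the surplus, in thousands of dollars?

Rearranging supply gives qs = 2p - 200. Without the control the market clears where 1650 - 3p = 2p - 200, i.e. p* = 370 and q* = 540.
The floor of 496 is above the equilibrium price 370, so it binds.
At p = 496: qd = 1650 - 3·496 = 162 and qs = 2·496 - 200 = 792.
Surplus = qs - qd = 630.
Government expenditure = surplus × support price = 630 × 496 = 312480.

312480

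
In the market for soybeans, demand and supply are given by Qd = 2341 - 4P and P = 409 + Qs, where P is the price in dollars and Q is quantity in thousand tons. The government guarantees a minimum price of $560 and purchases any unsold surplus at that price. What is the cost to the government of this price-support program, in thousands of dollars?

28000

Rearranging supply gives Qs = P - 409. Equilibrium: 2341 - 4P = P - 409, so 2750 = 5P and P* = 550, Q* = 141.
Since 560 > 550, the floor is binding.
At P = 560: Qd = 2341 - 4·560 = 101 and Qs = 560 - 409 = 151.
Surplus = Qs - Qd = 50.
Government expenditure = surplus × support price = 50 × 560 = 28000.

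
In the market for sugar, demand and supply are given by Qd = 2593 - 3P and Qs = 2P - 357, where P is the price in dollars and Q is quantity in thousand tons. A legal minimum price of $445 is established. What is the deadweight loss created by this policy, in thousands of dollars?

Without the control the market clears where 2593 - 3P = 2P - 357, i.e. P* = 590 and Q* = 823.
The floor of 445 is below the equilibrium price 590, so it is not binding; the market clears at P* = 590, Q* = 823.
Since the control does not bind, no trades are prevented and deadweight loss is zero.

0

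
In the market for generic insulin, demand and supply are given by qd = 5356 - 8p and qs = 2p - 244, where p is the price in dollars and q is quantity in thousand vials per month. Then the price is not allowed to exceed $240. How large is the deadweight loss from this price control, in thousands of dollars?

128000

Without the control the market clears where 5356 - 8p = 2p - 244, i.e. p* = 560 and q* = 876.
Since 240 < 560, the ceiling is binding.
At p = 240: qd = 5356 - 8·240 = 3436 and qs = 2·240 - 244 = 236.
Quantity traded falls to 236. At q = 236 the demand price is (5356 - 236)/8 = 640 and the supply price is (244 + 236)/2 = 240.
Deadweight loss = ½ · (640 - 240) · (876 - 236) = ½ · 400 · 640 = 128000.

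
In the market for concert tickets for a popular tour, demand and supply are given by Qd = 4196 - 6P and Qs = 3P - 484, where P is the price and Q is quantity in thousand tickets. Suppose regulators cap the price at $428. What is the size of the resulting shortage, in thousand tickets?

Equilibrium: 4196 - 6P = 3P - 484, so 4680 = 9P and P* = 520, Q* = 1076.
Since 428 < 520, the ceiling is binding.
At P = 428: Qd = 4196 - 6·428 = 1628 and Qs = 3·428 - 484 = 800.
Shortage = Qd - Qs = 1628 - 800 = 828.

828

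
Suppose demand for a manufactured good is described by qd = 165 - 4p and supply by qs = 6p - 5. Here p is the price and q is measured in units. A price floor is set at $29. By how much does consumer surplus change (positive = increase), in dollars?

-876

In a free market, 165 - 4p = 6p - 5 gives the equilibrium p* = 17, q* = 97.
Because the floor (29) lies above the market-clearing price, it is binding.
At p = 29: qd = 165 - 4·29 = 49 and qs = 6·29 - 5 = 169.
Consumer surplus without the control is ½ · (41.25 - 17) · 97 = 1176.125.
With the floor, consumers buy 49 units at 29, so CS = ½ · (41.25 - 29) · 49 = 300.125.
Change in consumer surplus = 300.125 - 1176.125 = -876.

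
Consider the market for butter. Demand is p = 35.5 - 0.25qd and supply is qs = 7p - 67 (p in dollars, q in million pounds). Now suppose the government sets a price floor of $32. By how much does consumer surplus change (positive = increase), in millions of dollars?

-520

Rearranging demand gives qd = 142 - 4p. Without the control the market clears where 142 - 4p = 7p - 67, i.e. p* = 19 and q* = 66.
Because the floor (32) lies above the market-clearing price, it is binding.
At p = 32: qd = 142 - 4·32 = 14 and qs = 7·32 - 67 = 157.
Consumer surplus without the control is ½ · (35.5 - 19) · 66 = 544.5.
With the floor, consumers buy 14 units at 32, so CS = ½ · (35.5 - 32) · 14 = 24.5.
Change in consumer surplus = 24.5 - 544.5 = -520.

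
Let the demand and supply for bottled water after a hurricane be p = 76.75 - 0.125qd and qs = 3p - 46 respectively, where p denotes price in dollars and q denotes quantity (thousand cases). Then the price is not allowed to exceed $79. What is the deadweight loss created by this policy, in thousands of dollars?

Rearranging demand gives qd = 614 - 8p. Setting quantity demanded equal to quantity supplied, 614 - 8p = 3p - 46, gives p* = 60 and q* = 134.
Since 79 is above p* = 60, the ceiling does not bind and the free-market outcome prevails.
Since the control does not bind, no trades are prevented and deadweight loss is zero.

0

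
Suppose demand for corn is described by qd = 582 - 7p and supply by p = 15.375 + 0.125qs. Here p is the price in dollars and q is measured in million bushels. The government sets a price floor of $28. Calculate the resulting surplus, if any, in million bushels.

0

Rearranging supply gives qs = 8p - 123. In a free market, 582 - 7p = 8p - 123 gives the equilibrium p* = 47, q* = 253.
Since 28 is below p* = 47, the floor does not bind and the free-market outcome prevails.
Since the control does not bind, there is no surplus.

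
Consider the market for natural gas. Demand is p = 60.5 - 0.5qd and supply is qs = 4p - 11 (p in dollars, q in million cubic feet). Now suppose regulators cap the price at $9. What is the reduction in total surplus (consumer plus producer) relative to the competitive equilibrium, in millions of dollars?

1014

Rearranging demand gives qd = 121 - 2p. Equilibrium: 121 - 2p = 4p - 11, so 132 = 6p and p* = 22, q* = 77.
Because the ceiling (9) lies below the market-clearing price, it is binding.
At p = 9: qd = 121 - 2·9 = 103 and qs = 4·9 - 11 = 25.
Quantity traded falls to 25. At q = 25 the demand price is (121 - 25)/2 = 48 and the supply price is (11 + 25)/4 = 9.
Deadweight loss = ½ · (48 - 9) · (77 - 25) = ½ · 39 · 52 = 1014.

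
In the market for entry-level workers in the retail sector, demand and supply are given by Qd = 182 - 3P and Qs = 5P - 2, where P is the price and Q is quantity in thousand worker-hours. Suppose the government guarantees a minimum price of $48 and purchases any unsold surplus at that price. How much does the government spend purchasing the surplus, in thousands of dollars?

Equilibrium: 182 - 3P = 5P - 2, so 184 = 8P and P* = 23, Q* = 113.
The floor of 48 is above the equilibrium price 23, so it binds.
At P = 48: Qd = 182 - 3·48 = 38 and Qs = 5·48 - 2 = 238.
Surplus = Qs - Qd = 200.
Government expenditure = surplus × support price = 200 × 48 = 9600.

9600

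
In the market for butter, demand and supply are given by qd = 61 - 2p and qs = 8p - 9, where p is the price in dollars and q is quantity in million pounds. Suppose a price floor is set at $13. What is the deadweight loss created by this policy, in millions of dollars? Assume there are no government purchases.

Without the control the market clears where 61 - 2p = 8p - 9, i.e. p* = 7 and q* = 47.
Since 13 > 7, the floor is binding.
At p = 13: qd = 61 - 2·13 = 35 and qs = 8·13 - 9 = 95.
Quantity traded falls to 35. At q = 35 the demand price is (61 - 35)/2 = 13 and the supply price is (9 + 35)/8 = 5.5.
Deadweight loss = ½ · (13 - 5.5) · (47 - 35) = ½ · 7.5 · 12 = 45.

45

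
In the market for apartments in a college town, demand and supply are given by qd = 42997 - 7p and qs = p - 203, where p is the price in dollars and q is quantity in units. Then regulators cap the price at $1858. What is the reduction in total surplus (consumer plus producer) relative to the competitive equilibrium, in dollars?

7169008

Setting quantity demanded equal to quantity supplied, 42997 - 7p = p - 203, gives p* = 5400 and q* = 5197.
Because the ceiling (1858) lies below the market-clearing price, it is binding.
At p = 1858: qd = 42997 - 7·1858 = 29991 and qs = 1858 - 203 = 1655.
Quantity traded falls to 1655. At q = 1655 the demand price is (42997 - 1655)/7 = 5906 and the supply price is 203 + 1655 = 1858.
Deadweight loss = ½ · (5906 - 1858) · (5197 - 1655) = ½ · 4048 · 3542 = 7169008.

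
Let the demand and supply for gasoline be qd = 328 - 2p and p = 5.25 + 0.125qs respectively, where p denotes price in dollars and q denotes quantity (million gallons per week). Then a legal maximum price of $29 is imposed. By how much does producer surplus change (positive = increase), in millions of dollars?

-1776

Rearranging supply gives qs = 8p - 42. Setting quantity demanded equal to quantity supplied, 328 - 2p = 8p - 42, gives p* = 37 and q* = 254.
Since 29 < 37, the ceiling is binding.
At p = 29: qd = 328 - 2·29 = 270 and qs = 8·29 - 42 = 190.
Producer surplus without the control is ½ · (37 - 5.25) · 254 = 4032.25.
With the ceiling, producers sell 190 units at 29, so PS = ½ · (29 - 5.25) · 190 = 2256.25.
Change in producer surplus = 2256.25 - 4032.25 = -1776.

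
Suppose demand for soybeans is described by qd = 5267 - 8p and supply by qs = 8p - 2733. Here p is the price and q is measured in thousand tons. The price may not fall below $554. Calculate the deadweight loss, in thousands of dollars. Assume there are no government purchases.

23328

In a free market, 5267 - 8p = 8p - 2733 gives the equilibrium p* = 500, q* = 1267.
Since 554 > 500, the floor is binding.
At p = 554: qd = 5267 - 8·554 = 835 and qs = 8·554 - 2733 = 1699.
Quantity traded falls to 835. At q = 835 the demand price is (5267 - 835)/8 = 554 and the supply price is (2733 + 835)/8 = 446.
Deadweight loss = ½ · (554 - 446) · (1267 - 835) = ½ · 108 · 432 = 23328.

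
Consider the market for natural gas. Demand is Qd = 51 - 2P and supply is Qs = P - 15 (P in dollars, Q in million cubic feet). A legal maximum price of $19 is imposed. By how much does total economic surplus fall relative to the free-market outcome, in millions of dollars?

Setting quantity demanded equal to quantity supplied, 51 - 2P = P - 15, gives P* = 22 and Q* = 7.
Since 19 < 22, the ceiling is binding.
At P = 19: Qd = 51 - 2·19 = 13 and Qs = 19 - 15 = 4.
Quantity traded falls to 4. At Q = 4 the demand price is (51 - 4)/2 = 23.5 and the supply price is 15 + 4 = 19.
Deadweight loss = ½ · (23.5 - 19) · (7 - 4) = ½ · 4.5 · 3 = 6.75.

6.75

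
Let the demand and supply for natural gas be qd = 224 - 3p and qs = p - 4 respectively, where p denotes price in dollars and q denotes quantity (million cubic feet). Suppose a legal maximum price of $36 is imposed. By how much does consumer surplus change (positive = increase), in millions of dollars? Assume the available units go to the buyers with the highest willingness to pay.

598.5

Setting quantity demanded equal to quantity supplied, 224 - 3p = p - 4, gives p* = 57 and q* = 53.
Since 36 < 57, the ceiling is binding.
At p = 36: qd = 224 - 3·36 = 116 and qs = 36 - 4 = 32.
Consumer surplus without the control is ½ · (224/3 - 57) · 53 = 2809/6.
With the ceiling, 32 units are sold at 36 (assume they go to the highest-value buyers). The demand price at q = 32 is 64, so CS = ½ · [(224/3 - 36) + (64 - 36)] · 32 = 3200/3.
Change in consumer surplus = 3200/3 - 2809/6 = 598.5.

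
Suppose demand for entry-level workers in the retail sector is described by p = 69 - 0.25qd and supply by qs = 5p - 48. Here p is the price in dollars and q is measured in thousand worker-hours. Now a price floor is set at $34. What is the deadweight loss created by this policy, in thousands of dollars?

0

Rearranging demand gives qd = 276 - 4p. In a free market, 276 - 4p = 5p - 48 gives the equilibrium p* = 36, q* = 132.
Since 34 is below p* = 36, the floor does not bind and the free-market outcome prevails.
Since the control does not bind, no trades are prevented and deadweight loss is zero.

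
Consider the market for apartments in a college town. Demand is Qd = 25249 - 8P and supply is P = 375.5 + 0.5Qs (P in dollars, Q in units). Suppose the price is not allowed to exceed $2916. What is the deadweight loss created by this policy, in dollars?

0

Rearranging supply gives Qs = 2P - 751. Setting quantity demanded equal to quantity supplied, 25249 - 8P = 2P - 751, gives P* = 2600 and Q* = 4449.
Since 2916 is above P* = 2600, the ceiling does not bind and the free-market outcome prevails.
Since the control does not bind, no trades are prevented and deadweight loss is zero.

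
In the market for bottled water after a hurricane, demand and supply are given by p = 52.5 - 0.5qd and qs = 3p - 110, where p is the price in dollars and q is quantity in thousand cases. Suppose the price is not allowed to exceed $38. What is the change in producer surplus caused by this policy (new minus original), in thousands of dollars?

Rearranging demand gives qd = 105 - 2p. Equilibrium: 105 - 2p = 3p - 110, so 215 = 5p and p* = 43, q* = 19.
The ceiling of 38 is below the equilibrium price 43, so it binds.
At p = 38: qd = 105 - 2·38 = 29 and qs = 3·38 - 110 = 4.
Producer surplus without the control is ½ · (43 - 110/3) · 19 = 361/6.
With the ceiling, producers sell 4 units at 38, so PS = ½ · (38 - 110/3) · 4 = 8/3.
Change in producer surplus = 8/3 - 361/6 = -57.5.

-57.5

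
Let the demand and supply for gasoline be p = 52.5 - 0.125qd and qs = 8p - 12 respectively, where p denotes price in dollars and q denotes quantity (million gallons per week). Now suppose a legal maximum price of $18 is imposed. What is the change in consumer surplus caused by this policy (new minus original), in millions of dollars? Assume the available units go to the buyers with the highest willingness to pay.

864

Rearranging demand gives qd = 420 - 8p. Equilibrium: 420 - 8p = 8p - 12, so 432 = 16p and p* = 27, q* = 204.
The ceiling of 18 is below the equilibrium price 27, so it binds.
At p = 18: qd = 420 - 8·18 = 276 and qs = 8·18 - 12 = 132.
Consumer surplus without the control is ½ · (52.5 - 27) · 204 = 2601.
With the ceiling, 132 units are sold at 18 (assume they go to the highest-value buyers). The demand price at q = 132 is 36, so CS = ½ · [(52.5 - 18) + (36 - 18)] · 132 = 3465.
Change in consumer surplus = 3465 - 2601 = 864.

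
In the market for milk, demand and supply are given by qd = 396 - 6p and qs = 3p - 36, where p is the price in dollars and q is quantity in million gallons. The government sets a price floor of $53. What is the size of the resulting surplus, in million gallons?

45

Equilibrium: 396 - 6p = 3p - 36, so 432 = 9p and p* = 48, q* = 108.
Since 53 > 48, the floor is binding.
At p = 53: qd = 396 - 6·53 = 78 and qs = 3·53 - 36 = 123.
Surplus = qs - qd = 123 - 78 = 45.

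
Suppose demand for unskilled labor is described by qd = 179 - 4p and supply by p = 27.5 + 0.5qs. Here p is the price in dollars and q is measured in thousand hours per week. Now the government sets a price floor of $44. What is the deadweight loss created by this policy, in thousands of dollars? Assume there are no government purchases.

Rearranging supply gives qs = 2p - 55. Setting quantity demanded equal to quantity supplied, 179 - 4p = 2p - 55, gives p* = 39 and q* = 23.
Because the floor (44) lies above the market-clearing price, it is binding.
At p = 44: qd = 179 - 4·44 = 3 and qs = 2·44 - 55 = 33.
Quantity traded falls to 3. At q = 3 the demand price is (179 - 3)/4 = 44 and the supply price is (55 + 3)/2 = 29.
Deadweight loss = ½ · (44 - 29) · (23 - 3) = ½ · 15 · 20 = 150.

150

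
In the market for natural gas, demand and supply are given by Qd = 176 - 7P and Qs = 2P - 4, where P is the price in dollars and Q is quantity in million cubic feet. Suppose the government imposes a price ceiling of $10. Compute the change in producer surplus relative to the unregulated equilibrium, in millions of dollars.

In a free market, 176 - 7P = 2P - 4 gives the equilibrium P* = 20, Q* = 36.
The ceiling of 10 is below the equilibrium price 20, so it binds.
At P = 10: Qd = 176 - 7·10 = 106 and Qs = 2·10 - 4 = 16.
Producer surplus without the control is ½ · (20 - 2) · 36 = 324.
With the ceiling, producers sell 16 units at 10, so PS = ½ · (10 - 2) · 16 = 64.
Change in producer surplus = 64 - 324 = -260.

-260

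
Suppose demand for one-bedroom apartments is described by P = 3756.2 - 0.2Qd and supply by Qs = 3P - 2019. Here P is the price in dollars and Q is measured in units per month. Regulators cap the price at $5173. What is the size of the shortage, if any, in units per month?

Rearranging demand gives Qd = 18781 - 5P. Equilibrium: 18781 - 5P = 3P - 2019, so 20800 = 8P and P* = 2600, Q* = 5781.
The ceiling of 5173 is above the equilibrium price 2600, so it is not binding; the market clears at P* = 2600, Q* = 5781.
Since the control does not bind, there is no shortage.

0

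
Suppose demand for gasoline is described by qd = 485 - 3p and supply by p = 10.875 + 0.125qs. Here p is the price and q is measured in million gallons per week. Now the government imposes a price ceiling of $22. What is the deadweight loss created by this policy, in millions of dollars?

Rearranging supply gives qs = 8p - 87. In a free market, 485 - 3p = 8p - 87 gives the equilibrium p* = 52, q* = 329.
Since 22 < 52, the ceiling is binding.
At p = 22: qd = 485 - 3·22 = 419 and qs = 8·22 - 87 = 89.
Quantity traded falls to 89. At q = 89 the demand price is (485 - 89)/3 = 132 and the supply price is (87 + 89)/8 = 22.
Deadweight loss = ½ · (132 - 22) · (329 - 89) = ½ · 110 · 240 = 13200.

13200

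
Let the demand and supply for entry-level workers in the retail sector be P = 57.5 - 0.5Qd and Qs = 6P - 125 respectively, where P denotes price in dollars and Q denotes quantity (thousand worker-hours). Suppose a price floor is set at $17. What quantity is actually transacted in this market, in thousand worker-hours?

55

Rearranging demand gives Qd = 115 - 2P. In a free market, 115 - 2P = 6P - 125 gives the equilibrium P* = 30, Q* = 55.
The floor of 17 is below the equilibrium price 30, so it is not binding; the market clears at P* = 30, Q* = 55.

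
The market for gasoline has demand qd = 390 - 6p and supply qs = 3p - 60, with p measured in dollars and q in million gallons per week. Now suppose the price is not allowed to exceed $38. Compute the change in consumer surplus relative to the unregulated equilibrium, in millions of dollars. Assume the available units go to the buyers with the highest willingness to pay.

Setting quantity demanded equal to quantity supplied, 390 - 6p = 3p - 60, gives p* = 50 and q* = 90.
The ceiling of 38 is below the equilibrium price 50, so it binds.
At p = 38: qd = 390 - 6·38 = 162 and qs = 3·38 - 60 = 54.
Consumer surplus without the control is ½ · (65 - 50) · 90 = 675.
With the ceiling, 54 units are sold at 38 (assume they go to the highest-value buyers). The demand price at q = 54 is 56, so CS = ½ · [(65 - 38) + (56 - 38)] · 54 = 1215.
Change in consumer surplus = 1215 - 675 = 540.

540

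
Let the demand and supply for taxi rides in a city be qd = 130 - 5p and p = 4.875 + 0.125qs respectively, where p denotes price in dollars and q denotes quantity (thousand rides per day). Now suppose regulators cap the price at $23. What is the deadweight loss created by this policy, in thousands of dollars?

Rearranging supply gives qs = 8p - 39. Equilibrium: 130 - 5p = 8p - 39, so 169 = 13p and p* = 13, q* = 65.
The ceiling of 23 is above the equilibrium price 13, so it is not binding; the market clears at p* = 13, q* = 65.
Since the control does not bind, no trades are prevented and deadweight loss is zero.

0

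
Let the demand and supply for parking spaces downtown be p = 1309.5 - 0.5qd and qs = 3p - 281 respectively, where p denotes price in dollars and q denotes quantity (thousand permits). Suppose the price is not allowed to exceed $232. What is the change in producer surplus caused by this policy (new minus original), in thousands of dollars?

-326076

Rearranging demand gives qd = 2619 - 2p. In a free market, 2619 - 2p = 3p - 281 gives the equilibrium p* = 580, q* = 1459.
Because the ceiling (232) lies below the market-clearing price, it is binding.
At p = 232: qd = 2619 - 2·232 = 2155 and qs = 3·232 - 281 = 415.
Producer surplus without the control is ½ · (580 - 281/3) · 1459 = 2128681/6.
With the ceiling, producers sell 415 units at 232, so PS = ½ · (232 - 281/3) · 415 = 172225/6.
Change in producer surplus = 172225/6 - 2128681/6 = -326076.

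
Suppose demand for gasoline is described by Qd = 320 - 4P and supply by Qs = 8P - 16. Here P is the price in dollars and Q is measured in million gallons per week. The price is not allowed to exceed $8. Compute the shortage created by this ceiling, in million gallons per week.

Setting quantity demanded equal to quantity supplied, 320 - 4P = 8P - 16, gives P* = 28 and Q* = 208.
The ceiling of 8 is below the equilibrium price 28, so it binds.
At P = 8: Qd = 320 - 4·8 = 288 and Qs = 8·8 - 16 = 48.
Shortage = Qd - Qs = 288 - 48 = 240.

240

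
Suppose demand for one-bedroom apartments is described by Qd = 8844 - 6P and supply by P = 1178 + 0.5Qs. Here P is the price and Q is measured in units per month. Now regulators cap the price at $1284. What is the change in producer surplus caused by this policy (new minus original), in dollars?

Rearranging supply gives Qs = 2P - 2356. Setting quantity demanded equal to quantity supplied, 8844 - 6P = 2P - 2356, gives P* = 1400 and Q* = 444.
Since 1284 < 1400, the ceiling is binding.
At P = 1284: Qd = 8844 - 6·1284 = 1140 and Qs = 2·1284 - 2356 = 212.
Producer surplus without the control is ½ · (1400 - 1178) · 444 = 49284.
With the ceiling, producers sell 212 units at 1284, so PS = ½ · (1284 - 1178) · 212 = 11236.
Change in producer surplus = 11236 - 49284 = -38048.

-38048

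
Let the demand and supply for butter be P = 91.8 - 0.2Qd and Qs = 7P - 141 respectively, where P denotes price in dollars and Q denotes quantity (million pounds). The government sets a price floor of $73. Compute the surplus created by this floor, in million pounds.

Rearranging demand gives Qd = 459 - 5P. Equilibrium: 459 - 5P = 7P - 141, so 600 = 12P and P* = 50, Q* = 209.
Because the floor (73) lies above the market-clearing price, it is binding.
At P = 73: Qd = 459 - 5·73 = 94 and Qs = 7·73 - 141 = 370.
Surplus = Qs - Qd = 370 - 94 = 276.

276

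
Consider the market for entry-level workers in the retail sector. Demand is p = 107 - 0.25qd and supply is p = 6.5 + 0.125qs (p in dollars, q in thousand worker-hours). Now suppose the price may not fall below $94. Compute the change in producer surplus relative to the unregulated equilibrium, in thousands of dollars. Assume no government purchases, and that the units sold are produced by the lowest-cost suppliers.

-108

Rearranging demand gives qd = 428 - 4p; rearranging supply gives qs = 8p - 52. In a free market, 428 - 4p = 8p - 52 gives the equilibrium p* = 40, q* = 268.
The floor of 94 is above the equilibrium price 40, so it binds.
At p = 94: qd = 428 - 4·94 = 52 and qs = 8·94 - 52 = 700.
Producer surplus without the control is ½ · (40 - 6.5) · 268 = 4489.
With the floor, 52 units are sold at 94. The supply price at q = 52 is 13, so PS = ½ · [(94 - 6.5) + (94 - 13)] · 52 = 4381.
Change in producer surplus = 4381 - 4489 = -108.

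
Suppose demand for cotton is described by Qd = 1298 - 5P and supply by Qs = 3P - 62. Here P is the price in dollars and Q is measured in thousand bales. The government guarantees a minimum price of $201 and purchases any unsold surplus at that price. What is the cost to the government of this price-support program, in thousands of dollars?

Equilibrium: 1298 - 5P = 3P - 62, so 1360 = 8P and P* = 170, Q* = 448.
Because the floor (201) lies above the market-clearing price, it is binding.
At P = 201: Qd = 1298 - 5·201 = 293 and Qs = 3·201 - 62 = 541.
Surplus = Qs - Qd = 248.
Government expenditure = surplus × support price = 248 × 201 = 49848.

49848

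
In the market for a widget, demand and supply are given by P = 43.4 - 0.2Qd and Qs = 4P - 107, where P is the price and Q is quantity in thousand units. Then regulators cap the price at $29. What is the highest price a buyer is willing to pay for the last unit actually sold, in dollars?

41.6

Rearranging demand gives Qd = 217 - 5P. Setting quantity demanded equal to quantity supplied, 217 - 5P = 4P - 107, gives P* = 36 and Q* = 37.
Because the ceiling (29) lies below the market-clearing price, it is binding.
At P = 29: Qd = 217 - 5·29 = 72 and Qs = 4·29 - 107 = 9.
Only 9 units reach the market. On the demand curve, the marginal buyer's willingness to pay at Q = 9 is (217 - 9)/5 = 41.6.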